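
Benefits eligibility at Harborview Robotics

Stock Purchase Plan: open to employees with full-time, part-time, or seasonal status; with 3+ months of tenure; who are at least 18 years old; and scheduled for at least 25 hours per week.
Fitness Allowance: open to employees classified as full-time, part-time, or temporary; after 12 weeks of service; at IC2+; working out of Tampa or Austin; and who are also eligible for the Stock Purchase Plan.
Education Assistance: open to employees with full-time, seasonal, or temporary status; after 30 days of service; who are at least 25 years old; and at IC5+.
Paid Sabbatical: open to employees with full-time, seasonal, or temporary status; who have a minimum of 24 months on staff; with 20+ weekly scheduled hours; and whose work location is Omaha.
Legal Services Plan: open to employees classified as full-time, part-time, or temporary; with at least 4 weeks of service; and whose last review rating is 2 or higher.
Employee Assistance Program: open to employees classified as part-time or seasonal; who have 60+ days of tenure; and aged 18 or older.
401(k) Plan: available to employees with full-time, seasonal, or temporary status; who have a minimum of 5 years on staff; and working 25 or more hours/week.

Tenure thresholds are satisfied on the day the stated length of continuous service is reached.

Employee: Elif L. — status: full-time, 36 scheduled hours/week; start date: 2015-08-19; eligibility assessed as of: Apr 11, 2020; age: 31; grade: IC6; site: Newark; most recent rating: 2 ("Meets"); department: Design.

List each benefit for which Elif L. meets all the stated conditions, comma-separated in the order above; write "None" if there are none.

Service from 2015-08-19 to Apr 11, 2020: 1697 days.
Stock Purchase Plan — status full-time ✓; service 1697 days ≥ 3 months (≈90 days) ✓; age 31 ≥ 18 ✓; 36 hrs/wk ≥ 25 ✓ → eligible.
Fitness Allowance — status full-time ✓; service 1697 days ≥ 12 weeks (≈84 days) ✓; grade IC6 ≥ IC2 ✓; site Newark ✗ (not Tampa or Austin) → not eligible.
Education Assistance — status full-time ✓; service 1697 days ≥ 30 days ✓; age 31 ≥ 25 ✓; grade IC6 ≥ IC5 ✓ → eligible.
Paid Sabbatical — status full-time ✓; service 1697 days ≥ 24 months (≈720 days) ✓; 36 hrs/wk ≥ 20 ✓; site Newark ✗ (not Omaha) → not eligible.
Legal Services Plan — status full-time ✓; service 1697 days ≥ 4 weeks (≈28 days) ✓; rating 2 ≥ 2 ✓ → eligible.
Employee Assistance Program — status full-time ✗ (requires part-time or seasonal) → not eligible.
401(k) Plan — status full-time ✓; service 1697 days < 5 years (≈1825 days) ✗ → not eligible.

Stock Purchase Plan, Education Assistance, Legal Services Plan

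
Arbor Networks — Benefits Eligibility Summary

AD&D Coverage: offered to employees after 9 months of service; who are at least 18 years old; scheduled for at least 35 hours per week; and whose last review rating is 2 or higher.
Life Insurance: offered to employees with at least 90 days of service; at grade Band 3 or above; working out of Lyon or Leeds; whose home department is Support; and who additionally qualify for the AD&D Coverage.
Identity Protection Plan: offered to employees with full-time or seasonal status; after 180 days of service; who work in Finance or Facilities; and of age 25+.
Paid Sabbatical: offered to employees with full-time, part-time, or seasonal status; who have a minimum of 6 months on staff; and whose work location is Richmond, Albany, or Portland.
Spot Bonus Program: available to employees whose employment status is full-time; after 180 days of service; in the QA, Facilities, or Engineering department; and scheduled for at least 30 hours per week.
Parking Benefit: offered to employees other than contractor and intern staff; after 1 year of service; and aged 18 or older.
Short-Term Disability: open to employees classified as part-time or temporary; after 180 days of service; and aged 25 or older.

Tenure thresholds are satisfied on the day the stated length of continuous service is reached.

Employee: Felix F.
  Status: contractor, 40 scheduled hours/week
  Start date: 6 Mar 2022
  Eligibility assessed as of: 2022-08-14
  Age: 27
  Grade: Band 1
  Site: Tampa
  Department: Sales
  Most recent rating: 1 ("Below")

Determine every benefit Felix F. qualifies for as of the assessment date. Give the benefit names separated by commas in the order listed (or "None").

None

Service from 6 Mar 2022 to 2022-08-14: 161 days.
AD&D Coverage — service 161 days < 9 months (≈270 days) ✗ → not eligible.
Life Insurance — service 161 days ≥ 90 days ✓; grade Band 1 < Band 3 ✗ → not eligible.
Identity Protection Plan — status contractor ✗ (requires full-time or seasonal) → not eligible.
Paid Sabbatical — status contractor ✗ (requires full-time, part-time, or seasonal) → not eligible.
Spot Bonus Program — status contractor ✗ (requires full-time) → not eligible.
Parking Benefit — status contractor ✗ (excluded) → not eligible.
Short-Term Disability — status contractor ✗ (requires part-time or temporary) → not eligible.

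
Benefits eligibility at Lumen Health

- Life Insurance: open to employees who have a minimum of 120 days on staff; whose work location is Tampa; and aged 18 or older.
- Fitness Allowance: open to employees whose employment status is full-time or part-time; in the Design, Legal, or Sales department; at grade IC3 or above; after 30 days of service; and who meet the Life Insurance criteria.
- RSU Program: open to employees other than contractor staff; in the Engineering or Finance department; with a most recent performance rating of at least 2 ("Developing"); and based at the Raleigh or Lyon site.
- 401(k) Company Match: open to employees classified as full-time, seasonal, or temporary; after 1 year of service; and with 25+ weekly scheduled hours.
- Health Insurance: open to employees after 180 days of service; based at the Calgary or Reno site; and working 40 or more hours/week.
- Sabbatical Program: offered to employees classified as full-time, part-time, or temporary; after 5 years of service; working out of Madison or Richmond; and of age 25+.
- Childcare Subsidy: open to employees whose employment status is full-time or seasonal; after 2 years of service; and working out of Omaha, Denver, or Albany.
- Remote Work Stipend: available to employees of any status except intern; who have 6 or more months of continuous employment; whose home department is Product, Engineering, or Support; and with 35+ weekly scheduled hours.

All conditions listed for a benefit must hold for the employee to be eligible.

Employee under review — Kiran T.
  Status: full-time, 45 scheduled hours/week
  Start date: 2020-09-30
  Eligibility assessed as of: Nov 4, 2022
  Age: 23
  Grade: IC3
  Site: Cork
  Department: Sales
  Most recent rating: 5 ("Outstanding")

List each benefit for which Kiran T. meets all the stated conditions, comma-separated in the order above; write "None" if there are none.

401(k) Company Match

Service from 2020-09-30 to Nov 4, 2022: 765 days.
Life Insurance — service 765 days ≥ 120 days ✓; site Cork ✗ (not Tampa) → not eligible.
Fitness Allowance — status full-time ✓; dept Sales ✓; grade IC3 ≥ IC3 ✓; service 765 days ≥ 30 days ✓; not eligible for Life Insurance ✗ → not eligible.
RSU Program — status full-time ✓ (not excluded); dept Sales ✗ → not eligible.
401(k) Company Match — status full-time ✓; service 765 days ≥ 1 year (≈365 days) ✓; 45 hrs/wk ≥ 25 ✓ → eligible.
Health Insurance — service 765 days ≥ 180 days ✓; site Cork ✗ (not Calgary or Reno) → not eligible.
Sabbatical Program — status full-time ✓; service 765 days < 5 years (≈1825 days) ✗ → not eligible.
Childcare Subsidy — status full-time ✓; service 765 days ≥ 2 years (≈730 days) ✓; site Cork ✗ (not Omaha, Denver, or Albany) → not eligible.
Remote Work Stipend — status full-time ✓ (not excluded); service 765 days ≥ 6 months (≈180 days) ✓; dept Sales ✗ → not eligible.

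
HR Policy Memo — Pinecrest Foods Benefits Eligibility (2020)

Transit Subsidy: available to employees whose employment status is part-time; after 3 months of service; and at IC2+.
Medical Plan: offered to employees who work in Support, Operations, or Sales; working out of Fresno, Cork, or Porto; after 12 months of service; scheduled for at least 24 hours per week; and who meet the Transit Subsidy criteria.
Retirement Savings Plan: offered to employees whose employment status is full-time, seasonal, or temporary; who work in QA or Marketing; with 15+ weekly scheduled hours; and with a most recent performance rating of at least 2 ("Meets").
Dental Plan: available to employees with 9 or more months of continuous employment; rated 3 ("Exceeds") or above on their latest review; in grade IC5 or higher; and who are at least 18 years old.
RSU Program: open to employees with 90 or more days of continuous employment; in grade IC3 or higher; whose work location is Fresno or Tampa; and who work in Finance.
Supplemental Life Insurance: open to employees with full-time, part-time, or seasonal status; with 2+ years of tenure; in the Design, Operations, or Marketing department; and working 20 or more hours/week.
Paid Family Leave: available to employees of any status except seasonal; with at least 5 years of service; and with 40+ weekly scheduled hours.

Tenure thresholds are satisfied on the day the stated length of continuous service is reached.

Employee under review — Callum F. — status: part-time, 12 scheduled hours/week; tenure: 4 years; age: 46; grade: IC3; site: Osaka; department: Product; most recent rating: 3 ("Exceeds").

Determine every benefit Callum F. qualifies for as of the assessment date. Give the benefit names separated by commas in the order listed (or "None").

Transit Subsidy

Transit Subsidy — status part-time ✓; service 4 years ≥ 3 months (≈90 days) ✓; grade IC3 ≥ IC2 ✓ → eligible.
Medical Plan — dept Product ✗ → not eligible.
Retirement Savings Plan — status part-time ✗ (requires full-time, seasonal, or temporary) → not eligible.
Dental Plan — service 4 years ≥ 9 months (≈270 days) ✓; rating 3 ≥ 3 ✓; grade IC3 < IC5 ✗ → not eligible.
RSU Program — service 4 years ≥ 90 days ✓; grade IC3 ≥ IC3 ✓; site Osaka ✗ (not Fresno or Tampa) → not eligible.
Supplemental Life Insurance — status part-time ✓; service 4 years ≥ 2 years ✓; dept Product ✗ → not eligible.
Paid Family Leave — status part-time ✓ (not excluded); service 4 years < 5 years ✗ → not eligible.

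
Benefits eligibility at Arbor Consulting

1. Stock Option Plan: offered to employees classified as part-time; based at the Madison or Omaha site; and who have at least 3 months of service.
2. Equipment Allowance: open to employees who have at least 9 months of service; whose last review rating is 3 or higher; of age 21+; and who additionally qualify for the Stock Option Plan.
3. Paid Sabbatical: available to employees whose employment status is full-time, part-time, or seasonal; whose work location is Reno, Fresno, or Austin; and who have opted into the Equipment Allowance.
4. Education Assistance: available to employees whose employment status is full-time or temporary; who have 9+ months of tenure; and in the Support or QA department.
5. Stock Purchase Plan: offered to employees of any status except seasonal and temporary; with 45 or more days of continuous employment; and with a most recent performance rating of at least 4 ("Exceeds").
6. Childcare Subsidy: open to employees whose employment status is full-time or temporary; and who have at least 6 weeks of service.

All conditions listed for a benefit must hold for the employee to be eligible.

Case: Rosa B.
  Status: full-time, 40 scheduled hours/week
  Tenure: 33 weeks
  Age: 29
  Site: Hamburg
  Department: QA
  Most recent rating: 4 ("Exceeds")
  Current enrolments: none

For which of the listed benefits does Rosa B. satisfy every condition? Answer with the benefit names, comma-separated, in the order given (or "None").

Stock Purchase Plan, Childcare Subsidy

Stock Option Plan — status full-time ✗ (requires part-time) → not eligible.
Equipment Allowance — service 33 weeks < 9 months (≈270 days) ✗ → not eligible.
Paid Sabbatical — status full-time ✓; site Hamburg ✗ (not Reno, Fresno, or Austin) → not eligible.
Education Assistance — status full-time ✓; service 33 weeks < 9 months (≈270 days) ✗ → not eligible.
Stock Purchase Plan — status full-time ✓ (not excluded); service 33 weeks ≥ 45 days ✓; rating 4 ≥ 4 ✓ → eligible.
Childcare Subsidy — status full-time ✓; service 33 weeks ≥ 6 weeks ✓ → eligible.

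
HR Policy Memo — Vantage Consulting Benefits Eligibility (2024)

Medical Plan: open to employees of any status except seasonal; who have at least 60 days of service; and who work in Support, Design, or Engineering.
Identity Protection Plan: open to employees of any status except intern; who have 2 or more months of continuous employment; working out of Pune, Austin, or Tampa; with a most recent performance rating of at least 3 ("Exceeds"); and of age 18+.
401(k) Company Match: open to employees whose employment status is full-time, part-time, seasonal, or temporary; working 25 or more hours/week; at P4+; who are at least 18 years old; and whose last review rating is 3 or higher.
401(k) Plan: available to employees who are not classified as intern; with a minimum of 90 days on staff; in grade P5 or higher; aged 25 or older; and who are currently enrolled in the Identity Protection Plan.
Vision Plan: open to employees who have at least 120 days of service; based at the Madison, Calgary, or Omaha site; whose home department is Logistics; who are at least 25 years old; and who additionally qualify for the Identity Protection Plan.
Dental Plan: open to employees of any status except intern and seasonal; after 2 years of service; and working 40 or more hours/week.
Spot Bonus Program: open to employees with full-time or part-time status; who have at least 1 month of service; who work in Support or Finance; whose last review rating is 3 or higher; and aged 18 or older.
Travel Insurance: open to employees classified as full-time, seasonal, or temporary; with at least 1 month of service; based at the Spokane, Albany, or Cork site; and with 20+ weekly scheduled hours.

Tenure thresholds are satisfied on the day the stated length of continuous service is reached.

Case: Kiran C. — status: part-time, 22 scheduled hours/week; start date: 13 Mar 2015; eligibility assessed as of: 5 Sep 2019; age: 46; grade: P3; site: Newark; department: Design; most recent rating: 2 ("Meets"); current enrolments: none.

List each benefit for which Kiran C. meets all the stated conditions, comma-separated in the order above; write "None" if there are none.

Medical Plan

Service from 13 Mar 2015 to 5 Sep 2019: 1637 days.
Medical Plan — status part-time ✓ (not excluded); service 1637 days ≥ 60 days ✓; dept Design ✓ → eligible.
Identity Protection Plan — status part-time ✓ (not excluded); service 1637 days ≥ 2 months (≈60 days) ✓; site Newark ✗ (not Pune, Austin, or Tampa) → not eligible.
401(k) Company Match — status part-time ✓; 22 hrs/wk < 25 ✗ → not eligible.
401(k) Plan — status part-time ✓ (not excluded); service 1637 days ≥ 90 days ✓; grade P3 < P5 ✗ → not eligible.
Vision Plan — service 1637 days ≥ 120 days ✓; site Newark ✗ (not Madison, Calgary, or Omaha) → not eligible.
Dental Plan — status part-time ✓ (not excluded); service 1637 days ≥ 2 years (≈730 days) ✓; 22 hrs/wk < 40 ✗ → not eligible.
Spot Bonus Program — status part-time ✓; service 1637 days ≥ 1 month (≈30 days) ✓; dept Design ✗ → not eligible.
Travel Insurance — status part-time ✗ (requires full-time, seasonal, or temporary) → not eligible.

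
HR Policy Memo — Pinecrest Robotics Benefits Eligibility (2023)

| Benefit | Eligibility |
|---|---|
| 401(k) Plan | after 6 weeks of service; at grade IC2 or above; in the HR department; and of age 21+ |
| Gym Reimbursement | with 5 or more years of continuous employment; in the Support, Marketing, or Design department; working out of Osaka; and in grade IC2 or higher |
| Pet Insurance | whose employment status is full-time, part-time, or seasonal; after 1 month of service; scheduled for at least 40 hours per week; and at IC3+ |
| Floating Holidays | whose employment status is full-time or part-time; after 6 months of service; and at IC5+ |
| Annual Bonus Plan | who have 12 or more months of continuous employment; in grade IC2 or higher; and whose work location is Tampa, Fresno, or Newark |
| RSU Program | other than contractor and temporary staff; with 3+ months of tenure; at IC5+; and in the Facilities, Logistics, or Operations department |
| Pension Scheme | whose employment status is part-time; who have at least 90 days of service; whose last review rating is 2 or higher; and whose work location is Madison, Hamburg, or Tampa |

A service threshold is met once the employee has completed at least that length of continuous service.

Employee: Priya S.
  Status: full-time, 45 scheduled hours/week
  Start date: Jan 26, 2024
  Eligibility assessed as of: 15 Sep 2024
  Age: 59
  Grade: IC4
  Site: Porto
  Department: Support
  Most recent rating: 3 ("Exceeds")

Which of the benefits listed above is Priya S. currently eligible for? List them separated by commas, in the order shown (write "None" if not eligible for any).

Pet Insurance

Service from Jan 26, 2024 to 15 Sep 2024: 233 days.
401(k) Plan — service 233 days ≥ 6 weeks (≈42 days) ✓; grade IC4 ≥ IC2 ✓; dept Support ✗ → not eligible.
Gym Reimbursement — service 233 days < 5 years (≈1825 days) ✗ → not eligible.
Pet Insurance — status full-time ✓; service 233 days ≥ 1 month (≈30 days) ✓; 45 hrs/wk ≥ 40 ✓; grade IC4 ≥ IC3 ✓ → eligible.
Floating Holidays — status full-time ✓; service 233 days ≥ 6 months (≈180 days) ✓; grade IC4 < IC5 ✗ → not eligible.
Annual Bonus Plan — service 233 days < 12 months (≈360 days) ✗ → not eligible.
RSU Program — status full-time ✓ (not excluded); service 233 days ≥ 3 months (≈90 days) ✓; grade IC4 < IC5 ✗ → not eligible.
Pension Scheme — status full-time ✗ (requires part-time) → not eligible.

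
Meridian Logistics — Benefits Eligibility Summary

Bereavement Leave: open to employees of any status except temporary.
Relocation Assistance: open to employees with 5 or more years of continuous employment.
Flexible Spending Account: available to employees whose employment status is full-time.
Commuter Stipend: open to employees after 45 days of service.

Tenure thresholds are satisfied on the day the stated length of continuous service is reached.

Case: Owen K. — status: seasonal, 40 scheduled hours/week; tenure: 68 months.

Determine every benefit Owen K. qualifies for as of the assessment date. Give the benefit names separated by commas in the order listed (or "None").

Bereavement Leave — status seasonal ✓ (not excluded) → eligible.
Relocation Assistance — service 68 months ≥ 5 years (≈1825 days) ✓ → eligible.
Flexible Spending Account — status seasonal ✗ (requires full-time) → not eligible.
Commuter Stipend — service 68 months ≥ 45 days ✓ → eligible.

Bereavement Leave, Relocation Assistance, Commuter Stipend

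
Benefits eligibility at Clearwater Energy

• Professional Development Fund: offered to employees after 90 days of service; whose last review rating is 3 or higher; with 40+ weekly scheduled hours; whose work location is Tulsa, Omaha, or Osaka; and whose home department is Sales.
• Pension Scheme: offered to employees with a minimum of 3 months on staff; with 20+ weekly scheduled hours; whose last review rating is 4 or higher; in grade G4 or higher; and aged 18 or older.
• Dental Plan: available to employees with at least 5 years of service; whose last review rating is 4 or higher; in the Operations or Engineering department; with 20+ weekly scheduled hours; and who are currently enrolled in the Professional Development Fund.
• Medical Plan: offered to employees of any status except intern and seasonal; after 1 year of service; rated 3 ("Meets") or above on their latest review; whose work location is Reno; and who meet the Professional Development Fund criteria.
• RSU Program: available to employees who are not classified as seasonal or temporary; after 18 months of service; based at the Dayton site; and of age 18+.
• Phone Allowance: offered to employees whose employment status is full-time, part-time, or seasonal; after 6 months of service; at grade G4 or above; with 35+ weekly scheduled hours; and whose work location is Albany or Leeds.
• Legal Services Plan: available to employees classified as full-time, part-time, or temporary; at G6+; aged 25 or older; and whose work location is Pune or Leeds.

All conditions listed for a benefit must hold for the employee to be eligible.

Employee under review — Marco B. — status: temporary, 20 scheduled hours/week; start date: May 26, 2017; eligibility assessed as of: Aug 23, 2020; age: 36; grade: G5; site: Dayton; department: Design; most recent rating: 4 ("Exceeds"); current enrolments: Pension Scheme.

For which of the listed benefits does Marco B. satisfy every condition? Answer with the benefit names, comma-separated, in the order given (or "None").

Service from May 26, 2017 to Aug 23, 2020: 1185 days.
Professional Development Fund — service 1185 days ≥ 90 days ✓; rating 4 ≥ 3 ✓; 20 hrs/wk < 40 ✗ → not eligible.
Pension Scheme — service 1185 days ≥ 3 months (≈90 days) ✓; 20 hrs/wk ≥ 20 ✓; rating 4 ≥ 4 ✓; grade G5 ≥ G4 ✓; age 36 ≥ 18 ✓ → eligible.
Dental Plan — service 1185 days < 5 years (≈1825 days) ✗ → not eligible.
Medical Plan — status temporary ✓ (not excluded); service 1185 days ≥ 1 year (≈365 days) ✓; rating 4 ≥ 3 ✓; site Dayton ✗ (not Reno) → not eligible.
RSU Program — status temporary ✗ (excluded) → not eligible.
Phone Allowance — status temporary ✗ (requires full-time, part-time, or seasonal) → not eligible.
Legal Services Plan — status temporary ✓; grade G5 < G6 ✗ → not eligible.

Pension Scheme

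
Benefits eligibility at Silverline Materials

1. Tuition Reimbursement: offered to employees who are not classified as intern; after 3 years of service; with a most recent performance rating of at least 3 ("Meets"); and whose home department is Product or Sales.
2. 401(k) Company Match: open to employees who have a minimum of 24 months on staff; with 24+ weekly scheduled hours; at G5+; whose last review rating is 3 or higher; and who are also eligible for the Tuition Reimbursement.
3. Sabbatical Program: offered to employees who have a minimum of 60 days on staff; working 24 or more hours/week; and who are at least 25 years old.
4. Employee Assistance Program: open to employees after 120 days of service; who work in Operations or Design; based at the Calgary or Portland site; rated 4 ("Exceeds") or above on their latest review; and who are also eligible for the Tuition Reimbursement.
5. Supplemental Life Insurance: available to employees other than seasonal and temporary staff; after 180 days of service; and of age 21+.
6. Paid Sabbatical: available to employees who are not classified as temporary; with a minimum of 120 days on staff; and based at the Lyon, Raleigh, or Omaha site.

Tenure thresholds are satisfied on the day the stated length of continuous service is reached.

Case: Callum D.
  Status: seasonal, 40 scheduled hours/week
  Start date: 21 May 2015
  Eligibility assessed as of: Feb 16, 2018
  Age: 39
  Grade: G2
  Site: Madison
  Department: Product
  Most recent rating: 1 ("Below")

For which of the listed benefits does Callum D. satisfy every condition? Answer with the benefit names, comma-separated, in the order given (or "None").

Sabbatical Program

Service from 21 May 2015 to Feb 16, 2018: 1002 days.
Tuition Reimbursement — status seasonal ✓ (not excluded); service 1002 days < 3 years (≈1095 days) ✗ → not eligible.
401(k) Company Match — service 1002 days ≥ 24 months (≈720 days) ✓; 40 hrs/wk ≥ 24 ✓; grade G2 < G5 ✗ → not eligible.
Sabbatical Program — service 1002 days ≥ 60 days ✓; 40 hrs/wk ≥ 24 ✓; age 39 ≥ 25 ✓ → eligible.
Employee Assistance Program — service 1002 days ≥ 120 days ✓; dept Product ✗ → not eligible.
Supplemental Life Insurance — status seasonal ✗ (excluded) → not eligible.
Paid Sabbatical — status seasonal ✓ (not excluded); service 1002 days ≥ 120 days ✓; site Madison ✗ (not Lyon, Raleigh, or Omaha) → not eligible.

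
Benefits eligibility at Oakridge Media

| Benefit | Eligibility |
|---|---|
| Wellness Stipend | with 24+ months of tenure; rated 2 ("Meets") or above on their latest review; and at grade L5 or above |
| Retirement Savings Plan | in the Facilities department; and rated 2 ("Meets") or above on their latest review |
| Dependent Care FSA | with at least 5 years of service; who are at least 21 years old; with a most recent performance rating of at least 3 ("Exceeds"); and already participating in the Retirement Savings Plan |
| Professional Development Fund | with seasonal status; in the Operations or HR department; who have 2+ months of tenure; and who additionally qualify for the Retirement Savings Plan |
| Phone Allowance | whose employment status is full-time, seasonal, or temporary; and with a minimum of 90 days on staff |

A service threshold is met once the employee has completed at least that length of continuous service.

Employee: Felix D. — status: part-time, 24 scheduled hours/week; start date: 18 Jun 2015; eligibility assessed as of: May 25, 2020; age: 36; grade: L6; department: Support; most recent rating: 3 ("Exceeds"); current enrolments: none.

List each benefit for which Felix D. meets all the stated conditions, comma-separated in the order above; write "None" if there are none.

Wellness Stipend

Service from 18 Jun 2015 to May 25, 2020: 1803 days.
Wellness Stipend — service 1803 days ≥ 24 months (≈720 days) ✓; rating 3 ≥ 2 ✓; grade L6 ≥ L5 ✓ → eligible.
Retirement Savings Plan — dept Support ✗ → not eligible.
Dependent Care FSA — service 1803 days < 5 years (≈1825 days) ✗ → not eligible.
Professional Development Fund — status part-time ✗ (requires seasonal) → not eligible.
Phone Allowance — status part-time ✗ (requires full-time, seasonal, or temporary) → not eligible.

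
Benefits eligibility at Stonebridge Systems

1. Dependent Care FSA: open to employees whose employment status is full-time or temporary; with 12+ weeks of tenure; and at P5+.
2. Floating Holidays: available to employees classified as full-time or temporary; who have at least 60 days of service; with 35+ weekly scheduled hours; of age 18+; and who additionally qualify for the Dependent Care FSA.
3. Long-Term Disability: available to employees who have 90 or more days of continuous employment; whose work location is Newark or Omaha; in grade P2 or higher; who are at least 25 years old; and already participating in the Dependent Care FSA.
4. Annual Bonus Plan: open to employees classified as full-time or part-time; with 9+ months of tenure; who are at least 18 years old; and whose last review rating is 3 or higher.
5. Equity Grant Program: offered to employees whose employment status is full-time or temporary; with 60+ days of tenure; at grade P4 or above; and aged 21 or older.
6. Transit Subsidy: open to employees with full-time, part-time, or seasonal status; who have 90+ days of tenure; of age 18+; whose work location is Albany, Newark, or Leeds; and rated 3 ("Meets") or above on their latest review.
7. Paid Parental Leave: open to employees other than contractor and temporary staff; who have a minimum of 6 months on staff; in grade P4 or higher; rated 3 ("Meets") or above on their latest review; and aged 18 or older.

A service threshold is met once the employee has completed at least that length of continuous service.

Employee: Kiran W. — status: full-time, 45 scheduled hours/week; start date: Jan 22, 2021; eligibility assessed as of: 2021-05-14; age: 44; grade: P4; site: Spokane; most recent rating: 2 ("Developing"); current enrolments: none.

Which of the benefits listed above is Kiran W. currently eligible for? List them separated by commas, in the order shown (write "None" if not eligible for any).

Equity Grant Program

Service from Jan 22, 2021 to 2021-05-14: 112 days.
Dependent Care FSA — status full-time ✓; service 112 days ≥ 12 weeks (≈84 days) ✓; grade P4 < P5 ✗ → not eligible.
Floating Holidays — status full-time ✓; service 112 days ≥ 60 days ✓; 45 hrs/wk ≥ 35 ✓; age 44 ≥ 18 ✓; not eligible for Dependent Care FSA ✗ → not eligible.
Long-Term Disability — service 112 days ≥ 90 days ✓; site Spokane ✗ (not Newark or Omaha) → not eligible.
Annual Bonus Plan — status full-time ✓; service 112 days < 9 months (≈270 days) ✗ → not eligible.
Equity Grant Program — status full-time ✓; service 112 days ≥ 60 days ✓; grade P4 ≥ P4 ✓; age 44 ≥ 21 ✓ → eligible.
Transit Subsidy — status full-time ✓; service 112 days ≥ 90 days ✓; age 44 ≥ 18 ✓; site Spokane ✗ (not Albany, Newark, or Leeds) → not eligible.
Paid Parental Leave — status full-time ✓ (not excluded); service 112 days < 6 months (≈180 days) ✗ → not eligible.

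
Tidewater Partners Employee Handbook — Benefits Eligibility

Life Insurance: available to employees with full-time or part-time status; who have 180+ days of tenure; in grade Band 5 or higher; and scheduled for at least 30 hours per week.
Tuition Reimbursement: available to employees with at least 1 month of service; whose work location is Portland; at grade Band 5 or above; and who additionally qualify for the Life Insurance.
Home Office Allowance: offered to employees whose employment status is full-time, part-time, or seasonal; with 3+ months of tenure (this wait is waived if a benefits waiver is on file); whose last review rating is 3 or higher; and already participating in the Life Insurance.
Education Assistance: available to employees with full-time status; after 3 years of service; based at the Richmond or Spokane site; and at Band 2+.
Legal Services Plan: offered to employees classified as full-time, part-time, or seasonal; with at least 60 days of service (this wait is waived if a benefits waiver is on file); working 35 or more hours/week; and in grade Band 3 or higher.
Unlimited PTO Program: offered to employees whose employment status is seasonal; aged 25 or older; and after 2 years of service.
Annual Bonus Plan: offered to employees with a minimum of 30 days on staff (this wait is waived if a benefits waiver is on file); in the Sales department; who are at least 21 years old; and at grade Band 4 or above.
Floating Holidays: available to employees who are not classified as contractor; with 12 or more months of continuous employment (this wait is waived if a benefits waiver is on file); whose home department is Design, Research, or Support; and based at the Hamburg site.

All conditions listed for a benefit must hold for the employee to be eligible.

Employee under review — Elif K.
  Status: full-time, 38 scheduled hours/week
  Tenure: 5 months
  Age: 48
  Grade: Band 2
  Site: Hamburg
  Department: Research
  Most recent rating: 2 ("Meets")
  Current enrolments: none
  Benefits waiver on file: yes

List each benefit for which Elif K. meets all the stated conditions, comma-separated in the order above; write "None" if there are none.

Life Insurance — status full-time ✓; service 5 months < 180 days ✗ → not eligible.
Tuition Reimbursement — service 5 months ≥ 1 month ✓; site Hamburg ✗ (not Portland) → not eligible.
Home Office Allowance — status full-time ✓; benefits waiver on file ✓; rating 2 < 3 ✗ → not eligible.
Education Assistance — status full-time ✓; service 5 months < 3 years (≈1095 days) ✗ → not eligible.
Legal Services Plan — status full-time ✓; benefits waiver on file ✓; 38 hrs/wk ≥ 35 ✓; grade Band 2 < Band 3 ✗ → not eligible.
Unlimited PTO Program — status full-time ✗ (requires seasonal) → not eligible.
Annual Bonus Plan — benefits waiver on file ✓; dept Research ✗ → not eligible.
Floating Holidays — status full-time ✓ (not excluded); benefits waiver on file ✓; dept Research ✓; site Hamburg ✓ → eligible.

Floating Holidays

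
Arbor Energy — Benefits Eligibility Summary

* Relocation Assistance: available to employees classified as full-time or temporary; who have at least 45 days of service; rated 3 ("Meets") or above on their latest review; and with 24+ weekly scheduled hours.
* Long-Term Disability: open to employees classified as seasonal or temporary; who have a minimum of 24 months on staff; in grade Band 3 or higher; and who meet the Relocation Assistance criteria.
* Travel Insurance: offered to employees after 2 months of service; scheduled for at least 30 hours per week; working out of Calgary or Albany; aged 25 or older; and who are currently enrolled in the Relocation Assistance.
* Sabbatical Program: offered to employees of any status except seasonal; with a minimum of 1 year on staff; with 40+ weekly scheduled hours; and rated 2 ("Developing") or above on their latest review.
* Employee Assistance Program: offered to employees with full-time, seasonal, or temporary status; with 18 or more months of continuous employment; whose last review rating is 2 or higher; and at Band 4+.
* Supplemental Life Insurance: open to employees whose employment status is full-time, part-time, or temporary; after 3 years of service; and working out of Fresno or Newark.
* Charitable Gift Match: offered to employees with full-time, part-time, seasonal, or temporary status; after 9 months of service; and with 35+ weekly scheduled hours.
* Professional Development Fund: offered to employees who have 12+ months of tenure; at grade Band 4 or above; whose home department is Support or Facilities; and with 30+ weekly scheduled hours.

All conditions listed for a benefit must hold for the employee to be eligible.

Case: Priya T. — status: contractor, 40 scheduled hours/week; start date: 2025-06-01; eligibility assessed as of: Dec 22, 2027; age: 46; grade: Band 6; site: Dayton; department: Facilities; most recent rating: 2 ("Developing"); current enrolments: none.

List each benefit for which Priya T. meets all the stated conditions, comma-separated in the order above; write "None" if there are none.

Service from 2025-06-01 to Dec 22, 2027: 934 days.
Relocation Assistance — status contractor ✗ (requires full-time or temporary) → not eligible.
Long-Term Disability — status contractor ✗ (requires seasonal or temporary) → not eligible.
Travel Insurance — service 934 days ≥ 2 months (≈60 days) ✓; 40 hrs/wk ≥ 30 ✓; site Dayton ✗ (not Calgary or Albany) → not eligible.
Sabbatical Program — status contractor ✓ (not excluded); service 934 days ≥ 1 year (≈365 days) ✓; 40 hrs/wk ≥ 40 ✓; rating 2 ≥ 2 ✓ → eligible.
Employee Assistance Program — status contractor ✗ (requires full-time, seasonal, or temporary) → not eligible.
Supplemental Life Insurance — status contractor ✗ (requires full-time, part-time, or temporary) → not eligible.
Charitable Gift Match — status contractor ✗ (requires full-time, part-time, seasonal, or temporary) → not eligible.
Professional Development Fund — service 934 days ≥ 12 months (≈360 days) ✓; grade Band 6 ≥ Band 4 ✓; dept Facilities ✓; 40 hrs/wk ≥ 30 ✓ → eligible.

Sabbatical Program, Professional Development Fund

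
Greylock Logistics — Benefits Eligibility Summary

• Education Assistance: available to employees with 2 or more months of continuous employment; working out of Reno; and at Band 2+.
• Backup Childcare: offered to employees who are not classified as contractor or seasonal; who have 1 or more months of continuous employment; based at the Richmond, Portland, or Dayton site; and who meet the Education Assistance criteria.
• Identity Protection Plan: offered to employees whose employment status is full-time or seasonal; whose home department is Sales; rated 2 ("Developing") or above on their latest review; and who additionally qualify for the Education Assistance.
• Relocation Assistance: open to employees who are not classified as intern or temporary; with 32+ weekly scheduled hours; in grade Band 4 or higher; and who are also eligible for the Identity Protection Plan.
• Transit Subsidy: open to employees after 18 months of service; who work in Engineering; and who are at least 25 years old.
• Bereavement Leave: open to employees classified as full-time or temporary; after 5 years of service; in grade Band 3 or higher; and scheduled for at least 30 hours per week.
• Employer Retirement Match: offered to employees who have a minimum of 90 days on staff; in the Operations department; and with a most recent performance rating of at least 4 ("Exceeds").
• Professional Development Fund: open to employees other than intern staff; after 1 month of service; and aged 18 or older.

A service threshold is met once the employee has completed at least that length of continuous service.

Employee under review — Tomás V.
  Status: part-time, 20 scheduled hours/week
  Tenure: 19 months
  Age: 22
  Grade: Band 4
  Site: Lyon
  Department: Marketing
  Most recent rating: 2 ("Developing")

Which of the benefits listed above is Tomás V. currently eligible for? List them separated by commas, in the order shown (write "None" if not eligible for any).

Professional Development Fund

Education Assistance — service 19 months ≥ 2 months ✓; site Lyon ✗ (not Reno) → not eligible.
Backup Childcare — status part-time ✓ (not excluded); service 19 months ≥ 1 month ✓; site Lyon ✗ (not Richmond, Portland, or Dayton) → not eligible.
Identity Protection Plan — status part-time ✗ (requires full-time or seasonal) → not eligible.
Relocation Assistance — status part-time ✓ (not excluded); 20 hrs/wk < 32 ✗ → not eligible.
Transit Subsidy — service 19 months ≥ 18 months ✓; dept Marketing ✗ → not eligible.
Bereavement Leave — status part-time ✗ (requires full-time or temporary) → not eligible.
Employer Retirement Match — service 19 months ≥ 90 days ✓; dept Marketing ✗ → not eligible.
Professional Development Fund — status part-time ✓ (not excluded); service 19 months ≥ 1 month ✓; age 22 ≥ 18 ✓ → eligible.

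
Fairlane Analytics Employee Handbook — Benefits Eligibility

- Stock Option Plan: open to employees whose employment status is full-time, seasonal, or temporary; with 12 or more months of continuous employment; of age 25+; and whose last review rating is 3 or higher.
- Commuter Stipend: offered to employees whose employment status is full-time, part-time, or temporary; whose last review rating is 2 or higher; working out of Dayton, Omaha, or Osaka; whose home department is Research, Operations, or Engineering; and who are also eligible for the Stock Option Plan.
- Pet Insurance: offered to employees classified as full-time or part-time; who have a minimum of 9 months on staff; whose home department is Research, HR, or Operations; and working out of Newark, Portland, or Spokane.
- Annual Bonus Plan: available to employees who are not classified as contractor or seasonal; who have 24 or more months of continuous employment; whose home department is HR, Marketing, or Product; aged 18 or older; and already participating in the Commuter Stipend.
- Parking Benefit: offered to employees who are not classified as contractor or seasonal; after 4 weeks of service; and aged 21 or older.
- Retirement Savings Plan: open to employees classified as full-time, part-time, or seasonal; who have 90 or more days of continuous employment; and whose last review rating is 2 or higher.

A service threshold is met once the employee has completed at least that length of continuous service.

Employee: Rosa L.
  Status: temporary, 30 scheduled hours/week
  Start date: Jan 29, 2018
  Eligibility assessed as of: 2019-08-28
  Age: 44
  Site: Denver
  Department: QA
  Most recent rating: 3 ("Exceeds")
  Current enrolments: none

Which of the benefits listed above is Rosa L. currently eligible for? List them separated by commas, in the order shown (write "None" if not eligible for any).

Stock Option Plan, Parking Benefit

Service from Jan 29, 2018 to 2019-08-28: 576 days.
Stock Option Plan — status temporary ✓; service 576 days ≥ 12 months (≈360 days) ✓; age 44 ≥ 25 ✓; rating 3 ≥ 3 ✓ → eligible.
Commuter Stipend — status temporary ✓; rating 3 ≥ 2 ✓; site Denver ✗ (not Dayton, Omaha, or Osaka) → not eligible.
Pet Insurance — status temporary ✗ (requires full-time or part-time) → not eligible.
Annual Bonus Plan — status temporary ✓ (not excluded); service 576 days < 24 months (≈720 days) ✗ → not eligible.
Parking Benefit — status temporary ✓ (not excluded); service 576 days ≥ 4 weeks (≈28 days) ✓; age 44 ≥ 21 ✓ → eligible.
Retirement Savings Plan — status temporary ✗ (requires full-time, part-time, or seasonal) → not eligible.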